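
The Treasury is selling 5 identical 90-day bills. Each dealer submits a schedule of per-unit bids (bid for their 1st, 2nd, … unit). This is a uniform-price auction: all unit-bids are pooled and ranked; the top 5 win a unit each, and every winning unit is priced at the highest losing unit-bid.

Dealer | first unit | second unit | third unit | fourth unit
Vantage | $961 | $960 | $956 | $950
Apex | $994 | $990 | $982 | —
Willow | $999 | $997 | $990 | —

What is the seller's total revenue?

Pooled unit-bids ranked (top 5): 999 (Willow-1), 997 (Willow-2), 994 (Apex-1), 990 (Apex-2), 990 (Willow-3)
First bid not allocated: $982.
Allocation: Apex 2, Willow 3. Every unit priced at $982.
Revenue = 5 × 982 = $4,910.

Total revenue: $4,910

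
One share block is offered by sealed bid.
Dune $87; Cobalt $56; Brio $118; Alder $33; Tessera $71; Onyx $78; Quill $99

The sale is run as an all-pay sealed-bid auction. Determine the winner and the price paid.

Brio pays $118

All-pay sealed-bid auction: the highest bidder wins the item, but every bidder pays their own bid.
Bids ranked: 118 (Brio) > 99 (Quill) > 87 (Dune) > 78 (Onyx) > 71 (Tessera) > 56 (Cobalt) > …
Brio is highest and takes the item; every bidder forfeits their bid.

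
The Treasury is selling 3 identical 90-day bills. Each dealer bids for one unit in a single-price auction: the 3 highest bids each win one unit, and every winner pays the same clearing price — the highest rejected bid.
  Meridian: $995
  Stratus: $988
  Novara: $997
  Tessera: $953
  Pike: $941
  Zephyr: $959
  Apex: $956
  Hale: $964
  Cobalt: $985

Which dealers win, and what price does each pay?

Novara, Meridian, Stratus; each pays $985

Ordering the bids: 997 (Novara), 995 (Meridian), 988 (Stratus), 985 (Cobalt), 964 (Hale), …
Top 3: Novara, Meridian, Stratus.
First losing bid is Cobalt's $985, which sets the uniform price.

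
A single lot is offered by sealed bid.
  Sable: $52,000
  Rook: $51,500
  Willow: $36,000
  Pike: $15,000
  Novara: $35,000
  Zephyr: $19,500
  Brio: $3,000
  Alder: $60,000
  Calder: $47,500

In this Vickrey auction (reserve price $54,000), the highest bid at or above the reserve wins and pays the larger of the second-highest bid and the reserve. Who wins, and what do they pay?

Alder pays $54,000

Bids in order: 60,000 (Alder) > 52,000 (Sable) > 51,500 (Rook) > 47,500 (Calder) > 36,000 (Willow) > 35,000 (Novara) > …
Highest eligible bid: Alder at $60,000.
max(second-highest $52,000, reserve $54,000) = $54,000.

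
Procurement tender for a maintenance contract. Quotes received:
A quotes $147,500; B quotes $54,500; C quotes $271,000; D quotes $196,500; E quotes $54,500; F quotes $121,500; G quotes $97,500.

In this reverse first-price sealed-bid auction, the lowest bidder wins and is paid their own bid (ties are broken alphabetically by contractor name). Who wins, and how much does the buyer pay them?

B is paid $54,500

Bids ranked: 54,500 (B) < 54,500 (E) < 97,500 (G) < 121,500 (F) < 147,500 (A) < 196,500 (D) < …
B and E tie at $54,500; tie-break gives it to B.
B has the lowest bid and is paid exactly that: $54,500.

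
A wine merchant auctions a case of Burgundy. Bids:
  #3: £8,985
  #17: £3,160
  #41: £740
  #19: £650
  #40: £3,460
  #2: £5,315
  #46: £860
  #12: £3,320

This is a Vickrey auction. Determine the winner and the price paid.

Bids in order: 8,985 (#3) > 5,315 (#2) > 3,460 (#40) > 3,320 (#12) > 3,160 (#17) > 860 (#46) > …
#3 is highest; pays the second-highest bid, £5,315.

#3 pays £5,315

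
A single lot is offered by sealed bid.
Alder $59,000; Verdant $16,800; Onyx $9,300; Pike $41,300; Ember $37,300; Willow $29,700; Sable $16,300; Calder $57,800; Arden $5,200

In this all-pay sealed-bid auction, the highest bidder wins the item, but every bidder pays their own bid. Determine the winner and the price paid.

Alder pays $59,000

Rule: the highest bidder wins the item, but every bidder pays their own bid.
Sorting bids: 59,000 (Alder) > 57,800 (Calder) > 41,300 (Pike) > 37,300 (Ember) > 29,700 (Willow) > 16,800 (Verdant) > …
Alder is highest and takes the item; every bidder forfeits their bid.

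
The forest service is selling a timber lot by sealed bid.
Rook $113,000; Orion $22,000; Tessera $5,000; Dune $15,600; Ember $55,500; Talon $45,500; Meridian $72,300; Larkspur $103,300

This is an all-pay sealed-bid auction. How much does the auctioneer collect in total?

Bids in order: 113,000 (Rook) > 103,300 (Larkspur) > 72,300 (Meridian) > 55,500 (Ember) > 45,500 (Talon) > 22,000 (Orion) > …
Every bidder forfeits their bid regardless of winning.
Revenue = 113,000 + 22,000 + 5,000 + 15,600 + 55,500 + 45,500 + 72,300 + 103,300 = $432,200.

Total revenue: $432,200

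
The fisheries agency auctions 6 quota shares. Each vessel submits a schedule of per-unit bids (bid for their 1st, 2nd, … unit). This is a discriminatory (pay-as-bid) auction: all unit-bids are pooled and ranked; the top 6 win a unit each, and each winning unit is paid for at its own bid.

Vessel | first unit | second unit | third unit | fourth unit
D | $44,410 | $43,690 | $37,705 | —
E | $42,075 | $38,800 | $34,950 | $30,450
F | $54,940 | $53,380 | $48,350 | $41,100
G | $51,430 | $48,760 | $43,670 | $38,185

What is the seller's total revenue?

Merging the schedules and taking the best 6: 54,940 (F-1), 53,380 (F-2), 51,430 (G-1), 48,760 (G-2), 48,350 (F-3), 44,410 (D-1)
Next rejected bid: $43,690 (not a price — pay-as-bid).
Each winning unit pays its own bid.
Revenue = 54,940 + 53,380 + 51,430 + 48,760 + 48,350 + 44,410 = $301,270.

Total revenue: $301,270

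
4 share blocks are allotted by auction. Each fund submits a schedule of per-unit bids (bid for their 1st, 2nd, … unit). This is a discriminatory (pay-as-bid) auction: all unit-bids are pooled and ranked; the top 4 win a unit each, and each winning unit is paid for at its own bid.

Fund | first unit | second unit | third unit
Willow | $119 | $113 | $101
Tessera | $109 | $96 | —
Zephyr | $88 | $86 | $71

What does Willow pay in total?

All unit-bids, highest first — top 4: 119 (Willow-1), 113 (Willow-2), 109 (Tessera-1), 101 (Willow-3)
Next rejected bid: $96 (not a price — pay-as-bid).
Willow's winning unit-bids: 119 + 113 + 101 = $333.

Willow pays $333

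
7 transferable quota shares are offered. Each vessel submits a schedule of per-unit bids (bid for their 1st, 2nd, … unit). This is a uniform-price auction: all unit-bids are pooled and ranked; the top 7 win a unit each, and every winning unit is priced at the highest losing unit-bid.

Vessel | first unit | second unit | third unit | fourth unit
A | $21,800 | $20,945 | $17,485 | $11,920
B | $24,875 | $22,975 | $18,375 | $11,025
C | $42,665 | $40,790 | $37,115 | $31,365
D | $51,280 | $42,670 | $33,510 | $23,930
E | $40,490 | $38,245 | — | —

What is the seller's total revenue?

Total revenue: $234,570

Pooled unit-bids ranked (top 7): 51,280 (D-1), 42,670 (D-2), 42,665 (C-1), 40,790 (C-2), 40,490 (E-1), 38,245 (E-2), 37,115 (C-3)
Highest rejected unit-bid = $33,510.
Allocation: C 3, D 2, E 2. Every unit priced at $33,510.
Revenue = 7 × 33,510 = $234,570.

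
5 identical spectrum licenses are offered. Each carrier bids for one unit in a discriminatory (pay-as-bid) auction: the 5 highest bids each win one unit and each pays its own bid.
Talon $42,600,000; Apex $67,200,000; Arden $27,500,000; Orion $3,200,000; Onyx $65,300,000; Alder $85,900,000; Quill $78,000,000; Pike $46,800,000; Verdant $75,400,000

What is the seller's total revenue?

Total revenue: $371,800,000

Sorting: 85,900,000 (Alder), 78,000,000 (Quill), 75,400,000 (Verdant), 67,200,000 (Apex), 65,300,000 (Onyx), 46,800,000 (Pike), 42,600,000 (Talon), …
The 5 highest are Alder, Quill, Verdant, Apex, Onyx.
Total revenue = 85,900,000 + 78,000,000 + 75,400,000 + 67,200,000 + 65,300,000 = $371,800,000.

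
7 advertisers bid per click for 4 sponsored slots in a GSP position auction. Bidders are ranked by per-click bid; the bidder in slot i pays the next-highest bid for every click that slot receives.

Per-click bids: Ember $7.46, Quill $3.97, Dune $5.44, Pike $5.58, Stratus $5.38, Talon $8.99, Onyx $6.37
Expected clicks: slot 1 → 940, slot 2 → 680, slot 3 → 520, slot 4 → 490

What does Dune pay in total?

Per-click bids in order: $8.99 (Talon) > $7.46 (Ember) > $6.37 (Onyx) > $5.58 (Pike) > $5.44 (Dune) > …
Dune ranks below slot 4 → no slot, pays nothing.

Dune pays $0.00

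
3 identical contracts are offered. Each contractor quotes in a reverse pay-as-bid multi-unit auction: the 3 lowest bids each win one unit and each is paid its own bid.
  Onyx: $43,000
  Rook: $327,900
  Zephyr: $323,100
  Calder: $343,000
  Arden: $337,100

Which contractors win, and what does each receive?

Onyx $43,000, Zephyr $323,100, Rook $327,900

Ordering the bids: 43,000 (Onyx), 323,100 (Zephyr), 327,900 (Rook), 337,100 (Arden), 343,000 (Calder)
Lowest 3: Onyx, Zephyr, Rook.
Each winner is paid its own bid: Onyx $43,000, Zephyr $323,100, Rook $327,900.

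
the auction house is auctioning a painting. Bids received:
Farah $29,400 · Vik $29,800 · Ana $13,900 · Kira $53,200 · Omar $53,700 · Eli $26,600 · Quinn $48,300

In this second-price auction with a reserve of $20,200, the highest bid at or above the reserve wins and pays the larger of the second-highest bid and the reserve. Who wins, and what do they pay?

Omar pays $53,200

Second-price auction with a reserve of $20,200: the highest bid at or above the reserve wins and pays the larger of the second-highest bid and the reserve.
Bids in order: 53,700 (Omar) > 53,200 (Kira) > 48,300 (Quinn) > 29,800 (Vik) > 29,400 (Farah) > 26,600 (Eli) > …
Omar has the top bid at or above the reserve ($53,700).
Second-highest bid $53,200 exceeds the reserve $20,200 → payment $53,200.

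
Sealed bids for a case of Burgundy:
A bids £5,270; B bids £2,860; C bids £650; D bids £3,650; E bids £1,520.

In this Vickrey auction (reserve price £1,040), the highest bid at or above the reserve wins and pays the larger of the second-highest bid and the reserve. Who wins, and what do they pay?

A pays £3,650

Bids ranked: 5,270 (A) > 3,650 (D) > 2,860 (B) > 1,520 (E) > 650 (C)
Highest eligible bid: A at £5,270.
max(second-highest £3,650, reserve £1,040) = £3,650; the reserve does not bind.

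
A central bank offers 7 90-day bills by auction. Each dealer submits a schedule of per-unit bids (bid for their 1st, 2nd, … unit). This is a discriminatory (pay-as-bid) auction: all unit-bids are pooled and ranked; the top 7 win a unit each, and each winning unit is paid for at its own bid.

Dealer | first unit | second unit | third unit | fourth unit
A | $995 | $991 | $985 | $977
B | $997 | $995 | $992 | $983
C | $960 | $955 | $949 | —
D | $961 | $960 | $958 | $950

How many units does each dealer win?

A 3, B 4

Merging the schedules and taking the best 7: 997 (B-1), 995 (A-1), 995 (B-2), 992 (B-3), 991 (A-2), 985 (A-3), 983 (B-4)
Next rejected bid: $977 (not a price — pay-as-bid).
Allocation: A 3, B 4.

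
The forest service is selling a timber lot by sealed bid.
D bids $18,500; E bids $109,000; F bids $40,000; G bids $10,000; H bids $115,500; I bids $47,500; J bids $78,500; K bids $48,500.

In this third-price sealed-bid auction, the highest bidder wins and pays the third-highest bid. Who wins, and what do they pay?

H pays $78,500

Bids ranked: 115,500 (H) > 109,000 (E) > 78,500 (J) > 48,500 (K) > 47,500 (I) > 40,000 (F) > …
H wins; payment is bid #3 in the ranking = $78,500.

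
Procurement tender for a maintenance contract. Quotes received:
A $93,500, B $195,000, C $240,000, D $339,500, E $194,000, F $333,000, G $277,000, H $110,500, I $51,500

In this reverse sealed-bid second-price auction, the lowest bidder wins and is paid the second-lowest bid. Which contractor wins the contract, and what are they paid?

I is paid $93,500

Bids in order: 51,500 (I) < 93,500 (A) < 110,500 (H) < 194,000 (E) < 195,000 (B) < 240,000 (C) < …
I wins with the lowest bid; price is set by the runner-up at $93,500.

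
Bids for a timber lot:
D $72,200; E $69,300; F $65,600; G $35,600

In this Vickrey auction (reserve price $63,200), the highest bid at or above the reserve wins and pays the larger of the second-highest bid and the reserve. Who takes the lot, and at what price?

D pays $69,300

Sorting bids: 72,200 (D) > 69,300 (E) > 65,600 (F) > 35,600 (G)
Highest eligible bid: D at $72,200.
max(second-highest $69,300, reserve $63,200) = $69,300; the reserve does not bind.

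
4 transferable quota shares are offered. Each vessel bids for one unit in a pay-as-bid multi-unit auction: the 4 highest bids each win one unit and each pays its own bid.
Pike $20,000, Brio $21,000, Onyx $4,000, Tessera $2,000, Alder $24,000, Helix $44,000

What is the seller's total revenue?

Total revenue: $109,000

Sorting: 44,000 (Helix), 24,000 (Alder), 21,000 (Brio), 20,000 (Pike), 4,000 (Onyx), 2,000 (Tessera)
The 4 highest are Helix, Alder, Brio, Pike.
Total revenue = 44,000 + 24,000 + 21,000 + 20,000 = $109,000.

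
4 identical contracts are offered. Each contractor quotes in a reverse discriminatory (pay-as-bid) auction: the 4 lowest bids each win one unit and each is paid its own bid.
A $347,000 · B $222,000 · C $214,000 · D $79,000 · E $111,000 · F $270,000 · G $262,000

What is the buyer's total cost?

Total cost: $626,000

Ordering the bids: 79,000 (D), 111,000 (E), 214,000 (C), 222,000 (B), 262,000 (G), 270,000 (F), …
Winners (4 units): D, E, C, B.
Total cost = 79,000 + 111,000 + 214,000 + 222,000 = $626,000.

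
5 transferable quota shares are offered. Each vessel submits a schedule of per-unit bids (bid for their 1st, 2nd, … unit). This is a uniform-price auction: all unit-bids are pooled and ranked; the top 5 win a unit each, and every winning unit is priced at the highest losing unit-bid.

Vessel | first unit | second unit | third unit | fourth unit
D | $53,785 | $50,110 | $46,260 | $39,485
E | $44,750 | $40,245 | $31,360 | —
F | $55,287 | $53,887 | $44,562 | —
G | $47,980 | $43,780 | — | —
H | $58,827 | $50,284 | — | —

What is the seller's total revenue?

Total revenue: $250,550

All unit-bids, highest first — top 5: 58,827 (H-1), 55,287 (F-1), 53,887 (F-2), 53,785 (D-1), 50,284 (H-2)
Highest rejected unit-bid = $50,110.
Allocation: D 1, F 2, H 2. Every unit priced at $50,110.
Revenue = 5 × 50,110 = $250,550.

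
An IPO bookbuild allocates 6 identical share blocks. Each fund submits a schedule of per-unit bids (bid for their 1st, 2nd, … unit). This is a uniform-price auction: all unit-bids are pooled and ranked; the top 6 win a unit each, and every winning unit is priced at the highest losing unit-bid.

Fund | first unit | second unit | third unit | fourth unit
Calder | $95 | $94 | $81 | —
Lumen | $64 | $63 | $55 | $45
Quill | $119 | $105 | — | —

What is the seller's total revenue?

All unit-bids, highest first — top 6: 119 (Quill-1), 105 (Quill-2), 95 (Calder-1), 94 (Calder-2), 81 (Calder-3), 64 (Lumen-1)
Highest rejected unit-bid = $63.
Allocation: Calder 3, Lumen 1, Quill 2. Every unit priced at $63.
Revenue = 6 × 63 = $378.

Total revenue: $378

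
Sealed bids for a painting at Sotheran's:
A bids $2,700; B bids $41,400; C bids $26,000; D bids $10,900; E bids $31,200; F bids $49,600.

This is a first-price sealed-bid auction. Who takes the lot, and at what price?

F pays $49,600

Bids ranked: 49,600 (F) > 41,400 (B) > 31,200 (E) > 26,000 (C) > 10,900 (D) > 2,700 (A)
First-price: F pays what they bid, $49,600.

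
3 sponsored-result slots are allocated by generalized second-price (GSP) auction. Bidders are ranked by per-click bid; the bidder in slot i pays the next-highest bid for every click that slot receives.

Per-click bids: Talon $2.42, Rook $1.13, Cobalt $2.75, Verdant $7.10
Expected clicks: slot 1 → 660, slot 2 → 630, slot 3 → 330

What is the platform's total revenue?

Total revenue: $3712.50

Per-click bids in order: $7.10 (Verdant) > $2.75 (Cobalt) > $2.42 (Talon) > $1.13 (Rook)
Slot 1: Verdant pays $2.75 × 660 = $1815.00
Slot 2: Cobalt pays $2.42 × 630 = $1524.60
Slot 3: Talon pays $1.13 × 330 = $372.90
Total = $3712.50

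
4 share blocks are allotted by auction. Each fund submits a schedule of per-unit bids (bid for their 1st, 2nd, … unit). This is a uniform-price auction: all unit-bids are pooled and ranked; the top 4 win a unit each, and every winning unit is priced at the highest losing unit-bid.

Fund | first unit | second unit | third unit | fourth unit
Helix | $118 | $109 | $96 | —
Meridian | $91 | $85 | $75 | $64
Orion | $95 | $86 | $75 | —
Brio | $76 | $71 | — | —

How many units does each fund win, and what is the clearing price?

Helix 3, Orion 1; clearing price $91

Pooled unit-bids ranked (top 4): 118 (Helix-1), 109 (Helix-2), 96 (Helix-3), 95 (Orion-1)
Highest rejected unit-bid = $91.
Allocation: Helix 3, Orion 1.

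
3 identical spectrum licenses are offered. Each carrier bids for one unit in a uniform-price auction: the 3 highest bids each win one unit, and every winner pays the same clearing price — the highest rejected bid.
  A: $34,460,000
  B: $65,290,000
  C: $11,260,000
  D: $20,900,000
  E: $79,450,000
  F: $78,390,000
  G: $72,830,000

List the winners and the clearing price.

E, F, G; each pays $65,290,000

Bids ranked high→low: 79,450,000 (E), 78,390,000 (F), 72,830,000 (G), 65,290,000 (B), 34,460,000 (A), …
Winners (3 units): E, F, G.
Highest unsuccessful bid: $65,290,000 → clearing price.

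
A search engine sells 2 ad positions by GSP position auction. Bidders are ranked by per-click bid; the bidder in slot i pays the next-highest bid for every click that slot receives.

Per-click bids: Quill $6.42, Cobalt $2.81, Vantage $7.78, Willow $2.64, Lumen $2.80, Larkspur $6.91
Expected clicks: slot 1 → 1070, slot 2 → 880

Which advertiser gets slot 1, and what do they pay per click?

Vantage; $6.91 per click

Per-click bids in order: $7.78 (Vantage) > $6.91 (Larkspur) > $6.42 (Quill) > …
Slot 1 goes to the first-ranked bidder, Vantage, who pays the next bid down: $6.91/click.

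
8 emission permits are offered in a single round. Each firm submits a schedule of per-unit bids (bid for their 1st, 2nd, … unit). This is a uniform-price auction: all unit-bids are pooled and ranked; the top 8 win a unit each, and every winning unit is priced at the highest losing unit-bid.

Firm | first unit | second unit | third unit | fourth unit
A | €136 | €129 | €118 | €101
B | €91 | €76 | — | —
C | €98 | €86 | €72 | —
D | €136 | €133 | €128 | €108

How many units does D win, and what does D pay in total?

D: 4 units, pays €392

All unit-bids, highest first — top 8: 136 (A-1), 136 (D-1), 133 (D-2), 129 (A-2), 128 (D-3), 118 (A-3), 108 (D-4), 101 (A-4)
First bid not allocated: €98.
D wins 4 unit(s) at €98 each.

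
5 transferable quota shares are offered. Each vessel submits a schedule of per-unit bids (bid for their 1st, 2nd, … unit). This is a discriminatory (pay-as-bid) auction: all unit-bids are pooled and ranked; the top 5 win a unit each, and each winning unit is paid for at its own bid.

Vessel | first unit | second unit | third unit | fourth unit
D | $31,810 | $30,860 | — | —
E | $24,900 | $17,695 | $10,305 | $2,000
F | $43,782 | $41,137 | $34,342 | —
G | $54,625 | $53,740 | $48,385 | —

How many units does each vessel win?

Merging the schedules and taking the best 5: 54,625 (G-1), 53,740 (G-2), 48,385 (G-3), 43,782 (F-1), 41,137 (F-2)
Next rejected bid: $34,342 (not a price — pay-as-bid).
Allocation: F 2, G 3.

F 2, G 3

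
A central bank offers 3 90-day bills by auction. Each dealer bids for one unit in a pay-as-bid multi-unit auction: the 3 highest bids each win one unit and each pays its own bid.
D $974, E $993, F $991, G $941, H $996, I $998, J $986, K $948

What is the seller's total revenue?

Bids ranked high→low: 998 (I), 996 (H), 993 (E), 991 (F), 986 (J), …
Winners (3 units): I, H, E.
Total revenue = 998 + 996 + 993 = $2,987.

Total revenue: $2,987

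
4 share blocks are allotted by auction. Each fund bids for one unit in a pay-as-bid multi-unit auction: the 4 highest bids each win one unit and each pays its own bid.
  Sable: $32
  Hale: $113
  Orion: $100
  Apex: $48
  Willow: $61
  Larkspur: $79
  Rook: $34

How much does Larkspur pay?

Sorting: 113 (Hale), 100 (Orion), 79 (Larkspur), 61 (Willow), 48 (Apex), 34 (Rook), …
Winners (4 units): Hale, Orion, Larkspur, Willow.
Larkspur wins → own bid $79.

Larkspur pays $79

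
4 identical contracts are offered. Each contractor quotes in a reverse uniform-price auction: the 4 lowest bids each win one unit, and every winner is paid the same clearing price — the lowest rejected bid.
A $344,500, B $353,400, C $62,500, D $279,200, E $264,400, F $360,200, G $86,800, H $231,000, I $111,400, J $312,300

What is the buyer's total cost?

Total cost: $1,057,600

Sorting: 62,500 (C), 86,800 (G), 111,400 (I), 231,000 (H), 264,400 (E), 279,200 (D), …
Winners (4 units): C, G, I, H.
Lowest unsuccessful bid: $264,400 → clearing price.
Total cost = 4 × $264,400 = $1,057,600.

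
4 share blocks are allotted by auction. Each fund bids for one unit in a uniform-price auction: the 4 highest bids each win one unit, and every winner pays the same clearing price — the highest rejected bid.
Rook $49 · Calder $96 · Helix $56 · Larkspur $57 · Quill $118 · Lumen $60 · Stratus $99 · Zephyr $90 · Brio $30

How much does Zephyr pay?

Zephyr pays $60

Sorting: 118 (Quill), 99 (Stratus), 96 (Calder), 90 (Zephyr), 60 (Lumen), 57 (Larkspur), …
Top 4: Quill, Stratus, Calder, Zephyr.
Highest unsuccessful bid: $60 → clearing price.
Zephyr wins → pays $60.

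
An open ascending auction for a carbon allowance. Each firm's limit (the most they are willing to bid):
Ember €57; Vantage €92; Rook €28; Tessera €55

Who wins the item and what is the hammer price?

Vantage wins at €57

Sorting limits: 92 (Vantage) > 57 (Ember) > 55 (Tessera) > 28 (Rook)
Once the price passes €57, only Vantage is left; the hammer falls at Ember's limit of €57.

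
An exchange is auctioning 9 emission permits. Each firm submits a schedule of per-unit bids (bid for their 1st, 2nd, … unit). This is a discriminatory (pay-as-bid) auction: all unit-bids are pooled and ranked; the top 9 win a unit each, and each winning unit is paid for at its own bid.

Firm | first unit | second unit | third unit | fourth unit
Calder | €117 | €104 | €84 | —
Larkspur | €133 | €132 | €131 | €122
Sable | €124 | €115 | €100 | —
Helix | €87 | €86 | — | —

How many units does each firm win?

Calder 2, Larkspur 4, Sable 3

All unit-bids, highest first — top 9: 133 (Larkspur-1), 132 (Larkspur-2), 131 (Larkspur-3), 124 (Sable-1), 122 (Larkspur-4), 117 (Calder-1), 115 (Sable-2), 104 (Calder-2), 100 (Sable-3)
Next rejected bid: €87 (not a price — pay-as-bid).
Allocation: Calder 2, Larkspur 4, Sable 3.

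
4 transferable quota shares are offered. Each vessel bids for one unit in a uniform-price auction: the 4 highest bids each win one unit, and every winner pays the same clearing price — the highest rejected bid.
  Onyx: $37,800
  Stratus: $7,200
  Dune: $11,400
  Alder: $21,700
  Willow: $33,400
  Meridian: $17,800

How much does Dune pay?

Ordering the bids: 37,800 (Onyx), 33,400 (Willow), 21,700 (Alder), 17,800 (Meridian), 11,400 (Dune), 7,200 (Stratus)
Top 4: Onyx, Willow, Alder, Meridian.
Clearing price = highest rejected bid = $11,400.
Dune does not win → pays $0.

Dune pays $0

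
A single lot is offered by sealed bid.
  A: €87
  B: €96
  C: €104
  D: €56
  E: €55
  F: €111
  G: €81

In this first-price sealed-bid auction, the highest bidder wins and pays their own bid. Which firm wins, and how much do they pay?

Bids ranked: 111 (F) > 104 (C) > 96 (B) > 87 (A) > 81 (G) > 56 (D) > …
F has the highest bid and pays exactly that: €111.

F pays €111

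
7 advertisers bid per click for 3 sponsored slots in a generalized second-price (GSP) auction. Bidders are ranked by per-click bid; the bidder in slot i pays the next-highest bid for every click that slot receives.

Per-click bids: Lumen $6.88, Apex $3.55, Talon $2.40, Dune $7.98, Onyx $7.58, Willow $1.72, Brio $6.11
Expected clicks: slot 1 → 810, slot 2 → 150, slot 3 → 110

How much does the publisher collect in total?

Ranked by bid: $7.98 (Dune) > $7.58 (Onyx) > $6.88 (Lumen) > $6.11 (Brio) > …
Slot 1: Dune pays $7.58 × 810 = $6139.80
Slot 2: Onyx pays $6.88 × 150 = $1032.00
Slot 3: Lumen pays $6.11 × 110 = $672.10
Total = $7843.90

Total revenue: $7843.90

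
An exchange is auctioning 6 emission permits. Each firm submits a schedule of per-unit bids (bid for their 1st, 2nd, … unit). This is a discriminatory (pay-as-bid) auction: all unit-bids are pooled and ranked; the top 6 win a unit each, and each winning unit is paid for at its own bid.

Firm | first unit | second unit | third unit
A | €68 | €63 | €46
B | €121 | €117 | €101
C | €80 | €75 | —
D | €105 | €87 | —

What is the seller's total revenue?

Merging the schedules and taking the best 6: 121 (B-1), 117 (B-2), 105 (D-1), 101 (B-3), 87 (D-2), 80 (C-1)
Next rejected bid: €75 (not a price — pay-as-bid).
Each winning unit pays its own bid.
Revenue = 121 + 117 + 105 + 101 + 87 + 80 = €611.

Total revenue: €611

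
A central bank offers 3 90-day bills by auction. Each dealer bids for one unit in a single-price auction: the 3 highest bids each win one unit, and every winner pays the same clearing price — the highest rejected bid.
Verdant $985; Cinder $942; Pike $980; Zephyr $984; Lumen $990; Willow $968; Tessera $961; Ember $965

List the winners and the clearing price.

Sorting: 990 (Lumen), 985 (Verdant), 984 (Zephyr), 980 (Pike), 968 (Willow), …
The 3 highest are Lumen, Verdant, Zephyr.
Clearing price = highest rejected bid = $980.

Lumen, Verdant, Zephyr; each pays $980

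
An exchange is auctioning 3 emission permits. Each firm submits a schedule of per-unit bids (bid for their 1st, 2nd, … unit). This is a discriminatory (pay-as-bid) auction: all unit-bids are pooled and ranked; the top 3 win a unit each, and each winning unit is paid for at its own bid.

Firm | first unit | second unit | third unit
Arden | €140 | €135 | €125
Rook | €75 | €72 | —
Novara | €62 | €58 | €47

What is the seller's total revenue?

Merging the schedules and taking the best 3: 140 (Arden-1), 135 (Arden-2), 125 (Arden-3)
Next rejected bid: €75 (not a price — pay-as-bid).
Each winning unit pays its own bid.
Revenue = 140 + 135 + 125 = €400.

Total revenue: €400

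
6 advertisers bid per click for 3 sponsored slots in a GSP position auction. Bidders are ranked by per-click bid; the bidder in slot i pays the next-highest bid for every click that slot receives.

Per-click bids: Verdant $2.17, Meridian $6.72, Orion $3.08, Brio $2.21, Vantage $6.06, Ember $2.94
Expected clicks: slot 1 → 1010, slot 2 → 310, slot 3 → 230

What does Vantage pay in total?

Vantage pays $954.80

Per-click bids in order: $6.72 (Meridian) > $6.06 (Vantage) > $3.08 (Orion) > $2.94 (Ember) > …
Vantage holds slot 2 → pays next bid $3.08 × 310 clicks = $954.80.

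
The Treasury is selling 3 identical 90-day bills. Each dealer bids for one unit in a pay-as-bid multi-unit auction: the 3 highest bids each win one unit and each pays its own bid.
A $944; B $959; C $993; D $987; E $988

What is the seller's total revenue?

Ordering the bids: 993 (C), 988 (E), 987 (D), 959 (B), 944 (A)
Top 3: C, E, D.
Total revenue = 993 + 988 + 987 = $2,968.

Total revenue: $2,968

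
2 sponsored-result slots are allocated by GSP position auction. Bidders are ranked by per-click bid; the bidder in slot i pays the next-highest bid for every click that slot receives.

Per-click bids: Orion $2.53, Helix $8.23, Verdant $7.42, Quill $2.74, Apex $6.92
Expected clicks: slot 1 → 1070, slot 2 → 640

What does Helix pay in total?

Ranked by bid: $8.23 (Helix) > $7.42 (Verdant) > $6.92 (Apex) > …
Helix holds slot 1 → pays next bid $7.42 × 1070 clicks = $7939.40.

Helix pays $7939.40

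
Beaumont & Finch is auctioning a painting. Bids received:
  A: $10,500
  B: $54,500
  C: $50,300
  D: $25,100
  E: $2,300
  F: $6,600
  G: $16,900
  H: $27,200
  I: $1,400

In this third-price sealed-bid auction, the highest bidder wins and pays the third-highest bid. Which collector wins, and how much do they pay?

B pays $27,200

Third-price sealed-bid auction: the highest bidder wins and pays the third-highest bid.
Sorting bids: 54,500 (B) > 50,300 (C) > 27,200 (H) > 25,100 (D) > 16,900 (G) > 10,500 (A) > …
B is highest; pays the third-highest bid, $27,200.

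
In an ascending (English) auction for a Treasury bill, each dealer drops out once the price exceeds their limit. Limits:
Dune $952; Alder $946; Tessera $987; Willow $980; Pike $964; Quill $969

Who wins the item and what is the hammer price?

Tessera wins at $980

Rule: the price rises until one bidder remains; the winner pays the price at which the last rival dropped out.
Limits in order: 987 (Tessera) > 980 (Willow) > 969 (Quill) > 964 (Pike) > 952 (Dune) > 946 (Alder)
Bidding ends when Willow exits at $980; Tessera takes it.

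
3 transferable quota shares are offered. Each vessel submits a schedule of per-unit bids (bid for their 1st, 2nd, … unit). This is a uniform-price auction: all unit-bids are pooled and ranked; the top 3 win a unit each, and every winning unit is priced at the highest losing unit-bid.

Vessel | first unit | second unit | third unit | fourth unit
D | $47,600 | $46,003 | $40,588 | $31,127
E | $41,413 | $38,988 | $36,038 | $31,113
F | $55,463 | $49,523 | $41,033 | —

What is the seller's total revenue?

Merging the schedules and taking the best 3: 55,463 (F-1), 49,523 (F-2), 47,600 (D-1)
The (k+1)-th unit-bid is $46,003.
Allocation: D 1, F 2. Every unit priced at $46,003.
Revenue = 3 × 46,003 = $138,009.

Total revenue: $138,009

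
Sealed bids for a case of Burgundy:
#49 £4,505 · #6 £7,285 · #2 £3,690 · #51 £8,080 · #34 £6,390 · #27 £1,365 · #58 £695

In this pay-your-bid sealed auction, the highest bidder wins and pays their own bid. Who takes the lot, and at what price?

#51 pays £8,080

Bids ranked: 8,080 (#51) > 7,285 (#6) > 6,390 (#34) > 4,505 (#49) > 3,690 (#2) > 1,365 (#27) > …
First-price: #51 pays what they bid, £8,080.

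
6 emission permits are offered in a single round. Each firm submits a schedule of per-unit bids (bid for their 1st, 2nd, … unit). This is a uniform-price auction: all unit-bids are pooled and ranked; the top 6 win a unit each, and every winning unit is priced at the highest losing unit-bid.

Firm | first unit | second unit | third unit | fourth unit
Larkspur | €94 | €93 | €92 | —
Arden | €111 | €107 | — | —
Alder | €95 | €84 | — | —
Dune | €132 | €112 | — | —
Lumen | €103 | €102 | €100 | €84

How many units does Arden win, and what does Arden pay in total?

Arden: 2 units, pays €200

Pooled unit-bids ranked (top 6): 132 (Dune-1), 112 (Dune-2), 111 (Arden-1), 107 (Arden-2), 103 (Lumen-1), 102 (Lumen-2)
Highest rejected unit-bid = €100.
Arden wins 2 unit(s) at €100 each.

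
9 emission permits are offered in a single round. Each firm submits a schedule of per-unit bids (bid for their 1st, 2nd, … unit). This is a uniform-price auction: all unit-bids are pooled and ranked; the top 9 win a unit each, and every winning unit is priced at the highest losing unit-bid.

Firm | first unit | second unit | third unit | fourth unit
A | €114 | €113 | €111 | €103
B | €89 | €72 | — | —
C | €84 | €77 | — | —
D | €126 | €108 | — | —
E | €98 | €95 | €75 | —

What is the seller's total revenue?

All unit-bids, highest first — top 9: 126 (D-1), 114 (A-1), 113 (A-2), 111 (A-3), 108 (D-2), 103 (A-4), 98 (E-1), 95 (E-2), 89 (B-1)
First bid not allocated: €84.
Allocation: A 4, B 1, D 2, E 2. Every unit priced at €84.
Revenue = 9 × 84 = €756.

Total revenue: €756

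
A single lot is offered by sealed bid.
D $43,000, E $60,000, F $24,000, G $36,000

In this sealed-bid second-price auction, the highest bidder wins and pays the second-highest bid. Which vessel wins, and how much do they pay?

Sealed-bid second-price auction: the highest bidder wins and pays the second-highest bid.
Sorting bids: 60,000 (E) > 43,000 (D) > 36,000 (G) > 24,000 (F)
E is highest; pays the second-highest bid, $43,000.

E pays $43,000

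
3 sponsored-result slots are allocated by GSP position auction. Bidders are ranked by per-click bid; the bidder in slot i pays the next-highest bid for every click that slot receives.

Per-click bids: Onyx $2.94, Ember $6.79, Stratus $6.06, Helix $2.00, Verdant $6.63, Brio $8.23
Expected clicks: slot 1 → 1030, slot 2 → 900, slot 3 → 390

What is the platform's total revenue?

Total revenue: $15324.10

Ranked by bid: $8.23 (Brio) > $6.79 (Ember) > $6.63 (Verdant) > $6.06 (Stratus) > …
Slot 1: Brio pays $6.79 × 1030 = $6993.70
Slot 2: Ember pays $6.63 × 900 = $5967.00
Slot 3: Verdant pays $6.06 × 390 = $2363.40
Total = $15324.10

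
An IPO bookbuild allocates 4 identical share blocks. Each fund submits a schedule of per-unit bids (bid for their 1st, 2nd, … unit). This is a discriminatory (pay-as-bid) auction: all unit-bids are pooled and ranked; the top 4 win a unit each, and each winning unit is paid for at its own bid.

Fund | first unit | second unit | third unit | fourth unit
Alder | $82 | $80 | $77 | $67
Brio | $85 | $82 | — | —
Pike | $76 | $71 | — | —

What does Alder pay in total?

Alder pays $162

Pooled unit-bids ranked (top 4): 85 (Brio-1), 82 (Alder-1), 82 (Brio-2), 80 (Alder-2)
Next rejected bid: $77 (not a price — pay-as-bid).
Alder's winning unit-bids: 82 + 80 = $162.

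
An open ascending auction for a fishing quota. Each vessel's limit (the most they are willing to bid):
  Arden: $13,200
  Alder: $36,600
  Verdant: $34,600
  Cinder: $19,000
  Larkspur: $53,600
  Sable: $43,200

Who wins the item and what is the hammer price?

Ascending (English) auction: the price rises until one bidder remains; the winner pays the price at which the last rival dropped out.
Sorting limits: 53,600 (Larkspur) > 43,200 (Sable) > 36,600 (Alder) > 34,600 (Verdant) > 19,000 (Cinder) > 13,200 (Arden)
Bidding ends when Sable exits at $43,200; Larkspur takes it.

Larkspur wins at $43,200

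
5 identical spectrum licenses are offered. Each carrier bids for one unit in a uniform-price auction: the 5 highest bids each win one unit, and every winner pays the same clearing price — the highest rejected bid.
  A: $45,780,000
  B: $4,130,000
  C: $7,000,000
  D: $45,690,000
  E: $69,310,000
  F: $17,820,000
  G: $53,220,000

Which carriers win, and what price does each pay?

Sorting: 69,310,000 (E), 53,220,000 (G), 45,780,000 (A), 45,690,000 (D), 17,820,000 (F), 7,000,000 (C), 4,130,000 (B)
Winners (5 units): E, G, A, D, F.
Clearing price = highest rejected bid = $7,000,000.

E, G, A, D, F; each pays $7,000,000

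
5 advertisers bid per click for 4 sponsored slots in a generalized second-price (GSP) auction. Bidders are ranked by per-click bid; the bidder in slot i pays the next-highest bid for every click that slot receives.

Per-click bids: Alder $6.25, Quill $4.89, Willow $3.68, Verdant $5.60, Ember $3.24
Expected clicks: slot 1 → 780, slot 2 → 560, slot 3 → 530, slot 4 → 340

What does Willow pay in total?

Willow pays $1101.60

Ranked by bid: $6.25 (Alder) > $5.60 (Verdant) > $4.89 (Quill) > $3.68 (Willow) > $3.24 (Ember)
Willow holds slot 4 → pays next bid $3.24 × 340 clicks = $1101.60.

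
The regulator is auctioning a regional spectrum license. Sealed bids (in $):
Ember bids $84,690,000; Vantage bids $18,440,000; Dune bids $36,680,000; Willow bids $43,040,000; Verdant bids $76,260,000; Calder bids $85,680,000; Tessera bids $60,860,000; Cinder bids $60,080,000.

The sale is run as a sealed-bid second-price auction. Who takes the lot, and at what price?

Calder pays $84,690,000

Bids ranked: 85,680,000 (Calder) > 84,690,000 (Ember) > 76,260,000 (Verdant) > 60,860,000 (Tessera) > 60,080,000 (Cinder) > 43,040,000 (Willow) > …
Second-price: Calder pays Ember's bid of $84,690,000.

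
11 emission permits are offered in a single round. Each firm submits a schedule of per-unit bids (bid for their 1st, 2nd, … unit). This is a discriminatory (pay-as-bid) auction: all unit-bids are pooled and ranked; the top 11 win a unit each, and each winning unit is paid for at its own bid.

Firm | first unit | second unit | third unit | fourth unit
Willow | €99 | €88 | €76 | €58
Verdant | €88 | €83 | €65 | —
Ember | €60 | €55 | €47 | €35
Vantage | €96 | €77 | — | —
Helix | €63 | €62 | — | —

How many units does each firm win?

Ember 1, Helix 2, Vantage 2, Verdant 3, Willow 3

Merging the schedules and taking the best 11: 99 (Willow-1), 96 (Vantage-1), 88 (Willow-2), 88 (Verdant-1), 83 (Verdant-2), 77 (Vantage-2), 76 (Willow-3), 65 (Verdant-3), 63 (Helix-1), 62 (Helix-2), 60 (Ember-1)
Next rejected bid: €58 (not a price — pay-as-bid).
Allocation: Ember 1, Helix 2, Vantage 2, Verdant 3, Willow 3.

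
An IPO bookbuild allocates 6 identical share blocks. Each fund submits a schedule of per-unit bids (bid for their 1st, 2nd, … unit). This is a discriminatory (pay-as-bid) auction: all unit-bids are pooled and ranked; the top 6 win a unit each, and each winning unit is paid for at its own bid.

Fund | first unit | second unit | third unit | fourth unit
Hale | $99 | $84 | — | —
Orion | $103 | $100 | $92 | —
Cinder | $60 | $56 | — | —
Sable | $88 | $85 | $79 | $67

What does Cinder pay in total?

Cinder pays $0

Pooled unit-bids ranked (top 6): 103 (Orion-1), 100 (Orion-2), 99 (Hale-1), 92 (Orion-3), 88 (Sable-1), 85 (Sable-2)
Next rejected bid: $84 (not a price — pay-as-bid).
Cinder wins no units.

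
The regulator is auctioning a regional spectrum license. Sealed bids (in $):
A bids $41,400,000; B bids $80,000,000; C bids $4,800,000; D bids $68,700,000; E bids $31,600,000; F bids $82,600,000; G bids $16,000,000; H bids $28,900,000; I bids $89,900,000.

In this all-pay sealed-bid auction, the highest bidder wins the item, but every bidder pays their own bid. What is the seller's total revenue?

Total revenue: $443,900,000

All-pay sealed-bid auction: the highest bidder wins the item, but every bidder pays their own bid.
Bids in order: 89,900,000 (I) > 82,600,000 (F) > 80,000,000 (B) > 68,700,000 (D) > 41,400,000 (A) > 31,600,000 (E) > …
Every bidder forfeits their bid regardless of winning.
Revenue = 41,400,000 + 80,000,000 + 4,800,000 + 68,700,000 + 31,600,000 + 82,600,000 + 16,000,000 + 28,900,000 + 89,900,000 = $443,900,000.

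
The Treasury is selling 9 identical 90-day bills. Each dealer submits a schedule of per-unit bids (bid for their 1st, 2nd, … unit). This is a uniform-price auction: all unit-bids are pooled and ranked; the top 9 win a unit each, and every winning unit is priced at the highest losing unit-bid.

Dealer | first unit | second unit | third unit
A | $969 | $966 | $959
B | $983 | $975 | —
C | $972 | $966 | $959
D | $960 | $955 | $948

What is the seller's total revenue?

Merging the schedules and taking the best 9: 983 (B-1), 975 (B-2), 972 (C-1), 969 (A-1), 966 (A-2), 966 (C-2), 960 (D-1), 959 (A-3), 959 (C-3)
The (k+1)-th unit-bid is $955.
Allocation: A 3, B 2, C 3, D 1. Every unit priced at $955.
Revenue = 9 × 955 = $8,595.

Total revenue: $8,595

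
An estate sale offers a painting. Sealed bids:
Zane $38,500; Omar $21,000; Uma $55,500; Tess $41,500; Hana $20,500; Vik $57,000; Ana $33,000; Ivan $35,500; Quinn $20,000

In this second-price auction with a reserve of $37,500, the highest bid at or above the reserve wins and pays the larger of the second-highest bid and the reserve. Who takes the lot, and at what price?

Vik pays $55,500

Rule: the highest bid at or above the reserve wins and pays the larger of the second-highest bid and the reserve.
Sorting bids: 57,000 (Vik) > 55,500 (Uma) > 41,500 (Tess) > 38,500 (Zane) > 35,500 (Ivan) > 33,000 (Ana) > …
Highest eligible bid: Vik at $57,000.
max(second-highest $55,500, reserve $37,500) = $55,500; the reserve does not bind.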